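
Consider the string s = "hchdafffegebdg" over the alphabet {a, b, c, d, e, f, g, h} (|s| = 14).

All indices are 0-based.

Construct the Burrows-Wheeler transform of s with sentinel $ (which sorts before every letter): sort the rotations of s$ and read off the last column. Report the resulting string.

rank  rotation         last
    0  $hchdafffegebdg  g
    1  afffegebdg$hchd  d
    2  bdg$hchdafffege  e
    3  chdafffegebdg$h  h
    4  dafffegebdg$hch  h
    5  dg$hchdafffegeb  b
    6  ebdg$hchdafffeg  g
    7  egebdg$hchdafff  f
    8  fegebdg$hchdaff  f
    9  ffegebdg$hchdaf  f
   10  fffegebdg$hchda  a
   11  g$hchdafffegebd  d
   12  gebdg$hchdafffe  e
   13  hchdafffegebdg$  $
   14  hdafffegebdg$hc  c

gdehhbgfffade$c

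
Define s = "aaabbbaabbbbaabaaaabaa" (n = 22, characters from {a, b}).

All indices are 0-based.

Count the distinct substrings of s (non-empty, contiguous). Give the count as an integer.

rank | idx | suffix
   0 |  21 | a
   1 |  20 | aa
   2 |  15 | aaaabaa
   3 |  16 | aaabaa
   4 |   0 | aaabbbaabbbbaabaaaabaa
   5 |  17 | aabaa
   6 |  12 | aabaaaabaa
   7 |   1 | aabbbaabbbbaabaaaabaa
   8 |   6 | aabbbbaabaaaabaa
   9 |  18 | abaa
  10 |  13 | abaaaabaa
  11 |   2 | abbbaabbbbaabaaaabaa
  12 |   7 | abbbbaabaaaabaa
  13 |  19 | baa
  14 |  14 | baaaabaa
  15 |  11 | baabaaaabaa
  16 |   5 | baabbbbaabaaaabaa
  17 |  10 | bbaabaaaabaa
  18 |   4 | bbaabbbbaabaaaabaa
  19 |   9 | bbbaabaaaabaa
  20 |   3 | bbbaabbbbaabaaaabaa
  21 |   8 | bbbbaabaaaabaa

SA = [21, 20, 15, 16, 0, 17, 12, 1, 6, 18, 13, 2, 7, 19, 14, 11, 5, 10, 4, 9, 3, 8]
rank  pair      lcp
   1  s[21:],s[20:]  1  'a'
   2  s[20:],s[15:]  2  'aa'
   3  s[15:],s[16:]  3  'aaa'
   4  s[16:],s[0:]  4  'aaab'
   5  s[0:],s[17:]  2  'aa'
   6  s[17:],s[12:]  5  'aabaa'
   7  s[12:],s[1:]  3  'aab'
   8  s[1:],s[6:]  5  'aabbb'
   9  s[6:],s[18:]  1  'a'
  10  s[18:],s[13:]  4  'abaa'
  11  s[13:],s[2:]  2  'ab'
  12  s[2:],s[7:]  4  'abbb'
  13  s[7:],s[19:]  0  ''
  14  s[19:],s[14:]  3  'baa'
  15  s[14:],s[11:]  3  'baa'
  16  s[11:],s[5:]  4  'baab'
  17  s[5:],s[10:]  1  'b'
  18  s[10:],s[4:]  5  'bbaab'
  19  s[4:],s[9:]  2  'bb'
  20  s[9:],s[3:]  6  'bbbaab'
  21  s[3:],s[8:]  3  'bbb'

n(n+1)/2 = 22·23/2 = 253
Σ LCP = 0 + 1 + 2 + 3 + 4 + 2 + 5 + 3 + 5 + 1 + 4 + 2 + 4 + 0 + 3 + 3 + 4 + 1 + 5 + 2 + 6 + 3 = 63
distinct = 253 − 63 = 190

190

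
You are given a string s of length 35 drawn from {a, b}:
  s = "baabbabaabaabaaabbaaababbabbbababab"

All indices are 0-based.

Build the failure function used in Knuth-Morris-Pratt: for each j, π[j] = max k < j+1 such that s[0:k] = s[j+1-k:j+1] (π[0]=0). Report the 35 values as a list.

[0, 0, 0, 1, 1, 2, 1, 2, 3, 4, 2, 3, 4, 2, 3, 0, 1, 1, 2, 3, 0, 1, 2, 1, 1, 2, 1, 1, 1, 2, 1, 2, 1, 2, 1]

π[0] = 0
j=1 s[j]='a': π[1]=0 (border '')
j=2 s[j]='a': π[2]=0 (border '')
j=3 s[j]='b': π[3]=1 (border 'b')
j=4 s[j]='b': k: 1→0; π[4]=1 (border 'b')
j=5 s[j]='a': π[5]=2 (border 'ba')
j=6 s[j]='b': k: 2→0; π[6]=1 (border 'b')
j=7 s[j]='a': π[7]=2 (border 'ba')
j=8 s[j]='a': π[8]=3 (border 'baa')
j=9 s[j]='b': π[9]=4 (border 'baab')
j=10 s[j]='a': k: 4→1; π[10]=2 (border 'ba')
j=11 s[j]='a': π[11]=3 (border 'baa')
j=12 s[j]='b': π[12]=4 (border 'baab')
j=13 s[j]='a': k: 4→1; π[13]=2 (border 'ba')
j=14 s[j]='a': π[14]=3 (border 'baa')
j=15 s[j]='a': k: 3→0; π[15]=0 (border '')
j=16 s[j]='b': π[16]=1 (border 'b')
j=17 s[j]='b': k: 1→0; π[17]=1 (border 'b')
j=18 s[j]='a': π[18]=2 (border 'ba')
j=19 s[j]='a': π[19]=3 (border 'baa')
j=20 s[j]='a': k: 3→0; π[20]=0 (border '')
j=21 s[j]='b': π[21]=1 (border 'b')
j=22 s[j]='a': π[22]=2 (border 'ba')
j=23 s[j]='b': k: 2→0; π[23]=1 (border 'b')
j=24 s[j]='b': k: 1→0; π[24]=1 (border 'b')
j=25 s[j]='a': π[25]=2 (border 'ba')
j=26 s[j]='b': k: 2→0; π[26]=1 (border 'b')
j=27 s[j]='b': k: 1→0; π[27]=1 (border 'b')
j=28 s[j]='b': k: 1→0; π[28]=1 (border 'b')
j=29 s[j]='a': π[29]=2 (border 'ba')
j=30 s[j]='b': k: 2→0; π[30]=1 (border 'b')
j=31 s[j]='a': π[31]=2 (border 'ba')
j=32 s[j]='b': k: 2→0; π[32]=1 (border 'b')
j=33 s[j]='a': π[33]=2 (border 'ba')
j=34 s[j]='b': k: 2→0; π[34]=1 (border 'b')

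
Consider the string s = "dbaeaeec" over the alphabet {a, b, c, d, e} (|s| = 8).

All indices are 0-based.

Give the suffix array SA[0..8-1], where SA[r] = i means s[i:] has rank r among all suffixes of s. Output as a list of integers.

rank | idx | suffix
   0 |   2 | aeaeec
   1 |   4 | aeec
   2 |   1 | baeaeec
   3 |   7 | c
   4 |   0 | dbaeaeec
   5 |   3 | eaeec
   6 |   6 | ec
   7 |   5 | eec

[2, 4, 1, 7, 0, 3, 6, 5]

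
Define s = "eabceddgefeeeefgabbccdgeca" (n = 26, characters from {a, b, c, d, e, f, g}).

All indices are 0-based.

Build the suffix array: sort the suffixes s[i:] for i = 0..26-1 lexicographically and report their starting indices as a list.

rank | idx | suffix
   0 |  25 | a
   1 |  16 | abbccdgeca
   2 |   1 | abceddgefeeeefgabbccdgeca
   3 |  17 | bbccdgeca
   4 |  18 | bccdgeca
   5 |   2 | bceddgefeeeefgabbccdgeca
   6 |  24 | ca
   7 |  19 | ccdgeca
   8 |  20 | cdgeca
   9 |   3 | ceddgefeeeefgabbccdgeca
  10 |   5 | ddgefeeeefgabbccdgeca
  11 |  21 | dgeca
  12 |   6 | dgefeeeefgabbccdgeca
  13 |   0 | eabceddgefeeeefgabbccdgeca
  14 |  23 | eca
  15 |   4 | eddgefeeeefgabbccdgeca
  16 |  10 | eeeefgabbccdgeca
  17 |  11 | eeefgabbccdgeca
  18 |  12 | eefgabbccdgeca
  19 |   8 | efeeeefgabbccdgeca
  20 |  13 | efgabbccdgeca
  21 |   9 | feeeefgabbccdgeca
  22 |  14 | fgabbccdgeca
  23 |  15 | gabbccdgeca
  24 |  22 | geca
  25 |   7 | gefeeeefgabbccdgeca

[25, 16, 1, 17, 18, 2, 24, 19, 20, 3, 5, 21, 6, 0, 23, 4, 10, 11, 12, 8, 13, 9, 14, 15, 22, 7]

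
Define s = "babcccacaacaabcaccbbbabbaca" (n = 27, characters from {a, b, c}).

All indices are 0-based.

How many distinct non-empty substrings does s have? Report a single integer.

329

rank | idx | suffix
   0 |  26 | a
   1 |  11 | aabcaccbbbabbaca
   2 |   8 | aacaabcaccbbbabbaca
   3 |  21 | abbaca
   4 |  12 | abcaccbbbabbaca
   5 |   1 | abcccacaacaabcaccbbbabbaca
   6 |  24 | aca
   7 |   9 | acaabcaccbbbabbaca
   8 |   6 | acaacaabcaccbbbabbaca
   9 |  15 | accbbbabbaca
  10 |  20 | babbaca
  11 |   0 | babcccacaacaabcaccbbbabbaca
  12 |  23 | baca
  13 |  19 | bbabbaca
  14 |  22 | bbaca
  15 |  18 | bbbabbaca
  16 |  13 | bcaccbbbabbaca
  17 |   2 | bcccacaacaabcaccbbbabbaca
  18 |  25 | ca
  19 |  10 | caabcaccbbbabbaca
  20 |   7 | caacaabcaccbbbabbaca
  21 |   5 | cacaacaabcaccbbbabbaca
  22 |  14 | caccbbbabbaca
  23 |  17 | cbbbabbaca
  24 |   4 | ccacaacaabcaccbbbabbaca
  25 |  16 | ccbbbabbaca
  26 |   3 | cccacaacaabcaccbbbabbaca

SA = [26, 11, 8, 21, 12, 1, 24, 9, 6, 15, 20, 0, 23, 19, 22, 18, 13, 2, 25, 10, 7, 5, 14, 17, 4, 16, 3]
[i] adj suffixes → lcp
  [1] 26/11 → 1 ('a')
  [2] 11/8 → 2 ('aa')
  [3] 8/21 → 1 ('a')
  [4] 21/12 → 2 ('ab')
  [5] 12/1 → 3 ('abc')
  [6] 1/24 → 1 ('a')
  [7] 24/9 → 3 ('aca')
  [8] 9/6 → 4 ('acaa')
  [9] 6/15 → 2 ('ac')
  [10] 15/20 → 0 ('')
  [11] 20/0 → 3 ('bab')
  [12] 0/23 → 2 ('ba')
  [13] 23/19 → 1 ('b')
  [14] 19/22 → 3 ('bba')
  [15] 22/18 → 2 ('bb')
  [16] 18/13 → 1 ('b')
  [17] 13/2 → 2 ('bc')
  [18] 2/25 → 0 ('')
  [19] 25/10 → 2 ('ca')
  [20] 10/7 → 3 ('caa')
  [21] 7/5 → 2 ('ca')
  [22] 5/14 → 3 ('cac')
  [23] 14/17 → 1 ('c')
  [24] 17/4 → 1 ('c')
  [25] 4/16 → 2 ('cc')
  [26] 16/3 → 2 ('cc')

n(n+1)/2 = 27·28/2 = 378
Σ LCP = 0 + 1 + 2 + 1 + 2 + 3 + 1 + 3 + 4 + 2 + 0 + 3 + 2 + 1 + 3 + 2 + 1 + 2 + 0 + 2 + 3 + 2 + 3 + 1 + 1 + 2 + 2 = 49
distinct = 378 − 49 = 329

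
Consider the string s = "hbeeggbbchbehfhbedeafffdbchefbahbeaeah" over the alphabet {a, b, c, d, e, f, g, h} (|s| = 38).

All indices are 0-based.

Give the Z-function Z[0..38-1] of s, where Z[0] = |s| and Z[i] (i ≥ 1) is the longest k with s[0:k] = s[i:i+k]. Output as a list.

Z[0]=38
i=1: outside box; Z[1]=0
i=2: outside box; Z[2]=0
i=3: outside box; Z[3]=0
i=4: outside box; Z[4]=0
i=5: outside box; Z[5]=0
i=6: outside box; Z[6]=0
i=7: outside box; Z[7]=0
i=8: outside box; Z[8]=0
i=9: outside box; Z[9]=3 grow→box=[9,12)
i=10: min(r-i=2, Z[1]=0)=0; Z[10]=0
i=11: min(r-i=1, Z[2]=0)=0; Z[11]=0
i=12: outside box; Z[12]=1 grow→box=[12,13)
i=13: outside box; Z[13]=0
i=14: outside box; Z[14]=3 grow→box=[14,17)
i=15: min(r-i=2, Z[1]=0)=0; Z[15]=0
i=16: min(r-i=1, Z[2]=0)=0; Z[16]=0
i=17: outside box; Z[17]=0
i=18: outside box; Z[18]=0
i=19: outside box; Z[19]=0
i=20: outside box; Z[20]=0
i=21: outside box; Z[21]=0
i=22: outside box; Z[22]=0
i=23: outside box; Z[23]=0
i=24: outside box; Z[24]=0
i=25: outside box; Z[25]=0
i=26: outside box; Z[26]=1 grow→box=[26,27)
i=27: outside box; Z[27]=0
i=28: outside box; Z[28]=0
i=29: outside box; Z[29]=0
i=30: outside box; Z[30]=0
i=31: outside box; Z[31]=3 grow→box=[31,34)
i=32: min(r-i=2, Z[1]=0)=0; Z[32]=0
i=33: min(r-i=1, Z[2]=0)=0; Z[33]=0
i=34: outside box; Z[34]=0
i=35: outside box; Z[35]=0
i=36: outside box; Z[36]=0
i=37: outside box; Z[37]=1 grow→box=[37,38)

[38, 0, 0, 0, 0, 0, 0, 0, 0, 3, 0, 0, 1, 0, 3, 0, 0, 0, 0, 0, 0, 0, 0, 0, 0, 0, 1, 0, 0, 0, 0, 3, 0, 0, 0, 0, 0, 1]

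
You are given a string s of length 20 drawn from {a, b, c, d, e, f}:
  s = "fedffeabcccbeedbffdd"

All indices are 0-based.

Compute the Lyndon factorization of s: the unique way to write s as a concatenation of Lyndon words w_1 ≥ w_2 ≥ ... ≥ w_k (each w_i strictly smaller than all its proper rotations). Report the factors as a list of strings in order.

emit factor 1: 'f' (i=0, period=1)
emit factor 2: 'e' (i=1, period=1)
emit factor 3: 'dffe' (i=2, period=4)
emit factor 4: 'abcccbeedbffdd' (i=6, period=14)

["f", "e", "dffe", "abcccbeedbffdd"]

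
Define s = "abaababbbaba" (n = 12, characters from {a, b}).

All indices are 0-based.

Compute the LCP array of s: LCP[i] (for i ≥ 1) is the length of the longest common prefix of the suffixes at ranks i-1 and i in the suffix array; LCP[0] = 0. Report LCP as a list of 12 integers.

[0, 1, 1, 3, 3, 2, 0, 2, 2, 3, 1, 2]

rank | idx | suffix
   0 |  11 | a
   1 |   2 | aababbbaba
   2 |   9 | aba
   3 |   0 | abaababbbaba
   4 |   3 | ababbbaba
   5 |   5 | abbbaba
   6 |  10 | ba
   7 |   1 | baababbbaba
   8 |   8 | baba
   9 |   4 | babbbaba
  10 |   7 | bbaba
  11 |   6 | bbbaba

SA = [11, 2, 9, 0, 3, 5, 10, 1, 8, 4, 7, 6]
[i] adj suffixes → lcp
  [1] 11/2 → 1 ('a')
  [2] 2/9 → 1 ('a')
  [3] 9/0 → 3 ('aba')
  [4] 0/3 → 3 ('aba')
  [5] 3/5 → 2 ('ab')
  [6] 5/10 → 0 ('')
  [7] 10/1 → 2 ('ba')
  [8] 1/8 → 2 ('ba')
  [9] 8/4 → 3 ('bab')
  [10] 4/7 → 1 ('b')
  [11] 7/6 → 2 ('bb')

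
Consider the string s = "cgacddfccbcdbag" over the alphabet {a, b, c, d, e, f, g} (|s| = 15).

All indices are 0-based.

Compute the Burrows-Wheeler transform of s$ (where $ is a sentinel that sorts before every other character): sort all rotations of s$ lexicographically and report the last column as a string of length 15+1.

rank  rotation          last
    0  $cgacddfccbcdbag  g
    1  acddfccbcdbag$cg  g
    2  ag$cgacddfccbcdb  b
    3  bag$cgacddfccbcd  d
    4  bcdbag$cgacddfcc  c
    5  cbcdbag$cgacddfc  c
    6  ccbcdbag$cgacddf  f
    7  cdbag$cgacddfccb  b
    8  cddfccbcdbag$cga  a
    9  cgacddfccbcdbag$  $
   10  dbag$cgacddfccbc  c
   11  ddfccbcdbag$cgac  c
   12  dfccbcdbag$cgacd  d
   13  fccbcdbag$cgacdd  d
   14  g$cgacddfccbcdba  a
   15  gacddfccbcdbag$c  c

ggbdccfba$ccddac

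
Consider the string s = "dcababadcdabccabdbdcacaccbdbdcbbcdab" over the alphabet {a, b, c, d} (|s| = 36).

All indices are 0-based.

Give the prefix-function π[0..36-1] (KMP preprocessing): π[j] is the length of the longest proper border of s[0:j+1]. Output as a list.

π[0] = 0
j=1 s[j]='c': π[1]=0 (border '')
j=2 s[j]='a': π[2]=0 (border '')
j=3 s[j]='b': π[3]=0 (border '')
j=4 s[j]='a': π[4]=0 (border '')
j=5 s[j]='b': π[5]=0 (border '')
j=6 s[j]='a': π[6]=0 (border '')
j=7 s[j]='d': π[7]=1 (border 'd')
j=8 s[j]='c': π[8]=2 (border 'dc')
j=9 s[j]='d': k: 2→0; π[9]=1 (border 'd')
j=10 s[j]='a': k: 1→0; π[10]=0 (border '')
j=11 s[j]='b': π[11]=0 (border '')
j=12 s[j]='c': π[12]=0 (border '')
j=13 s[j]='c': π[13]=0 (border '')
j=14 s[j]='a': π[14]=0 (border '')
j=15 s[j]='b': π[15]=0 (border '')
j=16 s[j]='d': π[16]=1 (border 'd')
j=17 s[j]='b': k: 1→0; π[17]=0 (border '')
j=18 s[j]='d': π[18]=1 (border 'd')
j=19 s[j]='c': π[19]=2 (border 'dc')
j=20 s[j]='a': π[20]=3 (border 'dca')
j=21 s[j]='c': k: 3→0; π[21]=0 (border '')
j=22 s[j]='a': π[22]=0 (border '')
j=23 s[j]='c': π[23]=0 (border '')
j=24 s[j]='c': π[24]=0 (border '')
j=25 s[j]='b': π[25]=0 (border '')
j=26 s[j]='d': π[26]=1 (border 'd')
j=27 s[j]='b': k: 1→0; π[27]=0 (border '')
j=28 s[j]='d': π[28]=1 (border 'd')
j=29 s[j]='c': π[29]=2 (border 'dc')
j=30 s[j]='b': k: 2→0; π[30]=0 (border '')
j=31 s[j]='b': π[31]=0 (border '')
j=32 s[j]='c': π[32]=0 (border '')
j=33 s[j]='d': π[33]=1 (border 'd')
j=34 s[j]='a': k: 1→0; π[34]=0 (border '')
j=35 s[j]='b': π[35]=0 (border '')

[0, 0, 0, 0, 0, 0, 0, 1, 2, 1, 0, 0, 0, 0, 0, 0, 1, 0, 1, 2, 3, 0, 0, 0, 0, 0, 1, 0, 1, 2, 0, 0, 0, 1, 0, 0]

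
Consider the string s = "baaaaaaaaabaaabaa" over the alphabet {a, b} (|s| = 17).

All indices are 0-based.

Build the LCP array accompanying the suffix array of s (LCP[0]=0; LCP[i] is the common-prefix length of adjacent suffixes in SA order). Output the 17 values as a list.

[0, 1, 2, 8, 7, 6, 5, 4, 3, 6, 2, 5, 1, 4, 0, 3, 4]

rank | idx | suffix
   0 |  16 | a
   1 |  15 | aa
   2 |   1 | aaaaaaaaabaaabaa
   3 |   2 | aaaaaaaabaaabaa
   4 |   3 | aaaaaaabaaabaa
   5 |   4 | aaaaaabaaabaa
   6 |   5 | aaaaabaaabaa
   7 |   6 | aaaabaaabaa
   8 |  11 | aaabaa
   9 |   7 | aaabaaabaa
  10 |  12 | aabaa
  11 |   8 | aabaaabaa
  12 |  13 | abaa
  13 |   9 | abaaabaa
  14 |  14 | baa
  15 |   0 | baaaaaaaaabaaabaa
  16 |  10 | baaabaa

SA = [16, 15, 1, 2, 3, 4, 5, 6, 11, 7, 12, 8, 13, 9, 14, 0, 10]
[i] adj suffixes → lcp
  [1] 16/15 → 1 ('a')
  [2] 15/1 → 2 ('aa')
  [3] 1/2 → 8 ('aaaaaaaa')
  [4] 2/3 → 7 ('aaaaaaa')
  [5] 3/4 → 6 ('aaaaaa')
  [6] 4/5 → 5 ('aaaaa')
  [7] 5/6 → 4 ('aaaa')
  [8] 6/11 → 3 ('aaa')
  [9] 11/7 → 6 ('aaabaa')
  [10] 7/12 → 2 ('aa')
  [11] 12/8 → 5 ('aabaa')
  [12] 8/13 → 1 ('a')
  [13] 13/9 → 4 ('abaa')
  [14] 9/14 → 0 ('')
  [15] 14/0 → 3 ('baa')
  [16] 0/10 → 4 ('baaa')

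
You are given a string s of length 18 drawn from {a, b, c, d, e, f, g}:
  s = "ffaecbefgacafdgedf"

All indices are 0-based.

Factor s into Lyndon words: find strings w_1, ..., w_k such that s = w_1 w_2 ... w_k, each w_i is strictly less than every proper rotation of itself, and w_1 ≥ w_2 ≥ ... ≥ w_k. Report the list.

emit factor 1: 'f' (i=0, period=1)
emit factor 2: 'f' (i=1, period=1)
emit factor 3: 'aecbefg' (i=2, period=7)
emit factor 4: 'acafdgedf' (i=9, period=9)

["f", "f", "aecbefg", "acafdgedf"]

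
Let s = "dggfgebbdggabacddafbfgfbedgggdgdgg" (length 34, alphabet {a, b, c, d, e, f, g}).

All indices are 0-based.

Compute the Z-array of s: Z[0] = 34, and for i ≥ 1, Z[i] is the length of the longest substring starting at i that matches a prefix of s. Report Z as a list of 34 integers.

Z[0]=34
i=1: i≥r, start 0; Z[1]=0
i=2: i≥r, start 0; Z[2]=0
i=3: i≥r, start 0; Z[3]=0
i=4: i≥r, start 0; Z[4]=0
i=5: i≥r, start 0; Z[5]=0
i=6: i≥r, start 0; Z[6]=0
i=7: i≥r, start 0; Z[7]=0
i=8: i≥r, start 0; Z[8]=3 extend→box=[8,11)
i=9: min(r-i=2, Z[1]=0)=0; Z[9]=0
i=10: min(r-i=1, Z[2]=0)=0; Z[10]=0
i=11: i≥r, start 0; Z[11]=0
i=12: i≥r, start 0; Z[12]=0
i=13: i≥r, start 0; Z[13]=0
i=14: i≥r, start 0; Z[14]=0
i=15: i≥r, start 0; Z[15]=1 extend→box=[15,16)
i=16: i≥r, start 0; Z[16]=1 extend→box=[16,17)
i=17: i≥r, start 0; Z[17]=0
i=18: i≥r, start 0; Z[18]=0
i=19: i≥r, start 0; Z[19]=0
i=20: i≥r, start 0; Z[20]=0
i=21: i≥r, start 0; Z[21]=0
i=22: i≥r, start 0; Z[22]=0
i=23: i≥r, start 0; Z[23]=0
i=24: i≥r, start 0; Z[24]=0
i=25: i≥r, start 0; Z[25]=3 extend→box=[25,28)
i=26: min(r-i=2, Z[1]=0)=0; Z[26]=0
i=27: min(r-i=1, Z[2]=0)=0; Z[27]=0
i=28: i≥r, start 0; Z[28]=0
i=29: i≥r, start 0; Z[29]=2 extend→box=[29,31)
i=30: min(r-i=1, Z[1]=0)=0; Z[30]=0
i=31: i≥r, start 0; Z[31]=3 extend→box=[31,34)
i=32: min(r-i=2, Z[1]=0)=0; Z[32]=0
i=33: min(r-i=1, Z[2]=0)=0; Z[33]=0

[34, 0, 0, 0, 0, 0, 0, 0, 3, 0, 0, 0, 0, 0, 0, 1, 1, 0, 0, 0, 0, 0, 0, 0, 0, 3, 0, 0, 0, 2, 0, 3, 0, 0]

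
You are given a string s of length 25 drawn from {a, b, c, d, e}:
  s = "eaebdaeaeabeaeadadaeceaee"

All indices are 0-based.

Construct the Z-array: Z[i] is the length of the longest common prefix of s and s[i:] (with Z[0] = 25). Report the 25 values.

Z[0]=25
i=1: i≥r, start 0; Z[1]=0
i=2: i≥r, start 0; Z[2]=1 scan→box=[2,3)
i=3: i≥r, start 0; Z[3]=0
i=4: i≥r, start 0; Z[4]=0
i=5: i≥r, start 0; Z[5]=0
i=6: i≥r, start 0; Z[6]=3 scan→box=[6,9)
i=7: min(r-i=2, Z[1]=0)=0; Z[7]=0
i=8: min(r-i=1, Z[2]=1)=1; Z[8]=2 scan→box=[8,10)
i=9: min(r-i=1, Z[1]=0)=0; Z[9]=0
i=10: i≥r, start 0; Z[10]=0
i=11: i≥r, start 0; Z[11]=3 scan→box=[11,14)
i=12: min(r-i=2, Z[1]=0)=0; Z[12]=0
i=13: min(r-i=1, Z[2]=1)=1; Z[13]=2 scan→box=[13,15)
i=14: min(r-i=1, Z[1]=0)=0; Z[14]=0
i=15: i≥r, start 0; Z[15]=0
i=16: i≥r, start 0; Z[16]=0
i=17: i≥r, start 0; Z[17]=0
i=18: i≥r, start 0; Z[18]=0
i=19: i≥r, start 0; Z[19]=1 scan→box=[19,20)
i=20: i≥r, start 0; Z[20]=0
i=21: i≥r, start 0; Z[21]=3 scan→box=[21,24)
i=22: min(r-i=2, Z[1]=0)=0; Z[22]=0
i=23: min(r-i=1, Z[2]=1)=1; Z[23]=1
i=24: i≥r, start 0; Z[24]=1 scan→box=[24,25)

[25, 0, 1, 0, 0, 0, 3, 0, 2, 0, 0, 3, 0, 2, 0, 0, 0, 0, 0, 1, 0, 3, 0, 1, 1]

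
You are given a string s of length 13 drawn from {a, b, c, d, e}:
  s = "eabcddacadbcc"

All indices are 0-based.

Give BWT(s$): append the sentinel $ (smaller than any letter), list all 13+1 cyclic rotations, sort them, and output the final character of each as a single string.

cedcdacabbdac$

rank  rotation        last
    0  $eabcddacadbcc  c
    1  abcddacadbcc$e  e
    2  acadbcc$eabcdd  d
    3  adbcc$eabcddac  c
    4  bcc$eabcddacad  d
    5  bcddacadbcc$ea  a
    6  c$eabcddacadbc  c
    7  cadbcc$eabcdda  a
    8  cc$eabcddacadb  b
    9  cddacadbcc$eab  b
   10  dacadbcc$eabcd  d
   11  dbcc$eabcddaca  a
   12  ddacadbcc$eabc  c
   13  eabcddacadbcc$  $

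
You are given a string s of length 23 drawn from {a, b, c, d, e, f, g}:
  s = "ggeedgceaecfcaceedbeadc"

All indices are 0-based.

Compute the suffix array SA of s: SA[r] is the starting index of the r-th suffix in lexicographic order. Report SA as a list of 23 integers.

rank→(start, suffix):
  0 → (13, 'aceedbeadc')
  1 → (20, 'adc')
  2 → (8, 'aecfcaceedbeadc')
  3 → (18, 'beadc')
  4 → (22, 'c')
  5 → (12, 'caceedbeadc')
  6 → (6, 'ceaecfcaceedbeadc')
  7 → (14, 'ceedbeadc')
  8 → (10, 'cfcaceedbeadc')
  9 → (17, 'dbeadc')
  10 → (21, 'dc')
  11 → (4, 'dgceaecfcaceedbeadc')
  12 → (19, 'eadc')
  13 → (7, 'eaecfcaceedbeadc')
  14 → (9, 'ecfcaceedbeadc')
  15 → (16, 'edbeadc')
  16 → (3, 'edgceaecfcaceedbeadc')
  17 → (15, 'eedbeadc')
  18 → (2, 'eedgceaecfcaceedbeadc')
  19 → (11, 'fcaceedbeadc')
  20 → (5, 'gceaecfcaceedbeadc')
  21 → (1, 'geedgceaecfcaceedbeadc')
  22 → (0, 'ggeedgceaecfcaceedbeadc')

[13, 20, 8, 18, 22, 12, 6, 14, 10, 17, 21, 4, 19, 7, 9, 16, 3, 15, 2, 11, 5, 1, 0]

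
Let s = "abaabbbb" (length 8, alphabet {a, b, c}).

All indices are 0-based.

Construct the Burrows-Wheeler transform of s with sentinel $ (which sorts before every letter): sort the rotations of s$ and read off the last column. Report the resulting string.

bb$ababba

rank  rotation   last
    0  $abaabbbb  b
    1  aabbbb$ab  b
    2  abaabbbb$  $
    3  abbbb$aba  a
    4  b$abaabbb  b
    5  baabbbb$a  a
    6  bb$abaabb  b
    7  bbb$abaab  b
    8  bbbb$abaa  a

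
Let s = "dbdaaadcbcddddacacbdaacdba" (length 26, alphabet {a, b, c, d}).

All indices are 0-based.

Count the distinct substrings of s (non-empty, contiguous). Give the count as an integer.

rank | idx | suffix
   0 |  25 | a
   1 |   3 | aaadcbcddddacacbdaacdba
   2 |  20 | aacdba
   3 |   4 | aadcbcddddacacbdaacdba
   4 |  14 | acacbdaacdba
   5 |  16 | acbdaacdba
   6 |  21 | acdba
   7 |   5 | adcbcddddacacbdaacdba
   8 |  24 | ba
   9 |   8 | bcddddacacbdaacdba
  10 |   1 | bdaaadcbcddddacacbdaacdba
  11 |  18 | bdaacdba
  12 |  15 | cacbdaacdba
  13 |   7 | cbcddddacacbdaacdba
  14 |  17 | cbdaacdba
  15 |  22 | cdba
  16 |   9 | cddddacacbdaacdba
  17 |   2 | daaadcbcddddacacbdaacdba
  18 |  19 | daacdba
  19 |  13 | dacacbdaacdba
  20 |  23 | dba
  21 |   0 | dbdaaadcbcddddacacbdaacdba
  22 |   6 | dcbcddddacacbdaacdba
  23 |  12 | ddacacbdaacdba
  24 |  11 | dddacacbdaacdba
  25 |  10 | ddddacacbdaacdba

SA = [25, 3, 20, 4, 14, 16, 21, 5, 24, 8, 1, 18, 15, 7, 17, 22, 9, 2, 19, 13, 23, 0, 6, 12, 11, 10]
i: (SA[i-1],SA[i]) lcp shared
  1: (25,3) 1 'a'
  2: (3,20) 2 'aa'
  3: (20,4) 2 'aa'
  4: (4,14) 1 'a'
  5: (14,16) 2 'ac'
  6: (16,21) 2 'ac'
  7: (21,5) 1 'a'
  8: (5,24) 0 ''
  9: (24,8) 1 'b'
  10: (8,1) 1 'b'
  11: (1,18) 4 'bdaa'
  12: (18,15) 0 ''
  13: (15,7) 1 'c'
  14: (7,17) 2 'cb'
  15: (17,22) 1 'c'
  16: (22,9) 2 'cd'
  17: (9,2) 0 ''
  18: (2,19) 3 'daa'
  19: (19,13) 2 'da'
  20: (13,23) 1 'd'
  21: (23,0) 2 'db'
  22: (0,6) 1 'd'
  23: (6,12) 1 'd'
  24: (12,11) 2 'dd'
  25: (11,10) 3 'ddd'

n(n+1)/2 = 26·27/2 = 351
Σ LCP = 0 + 1 + 2 + 2 + 1 + 2 + 2 + 1 + 0 + 1 + 1 + 4 + 0 + 1 + 2 + 1 + 2 + 0 + 3 + 2 + 1 + 2 + 1 + 1 + 2 + 3 = 38
distinct = 351 − 38 = 313

313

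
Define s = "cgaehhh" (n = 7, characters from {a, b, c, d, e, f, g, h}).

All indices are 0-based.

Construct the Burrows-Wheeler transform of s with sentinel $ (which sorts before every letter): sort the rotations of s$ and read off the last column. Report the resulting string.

hg$achhe

rank  rotation  last
    0  $cgaehhh  h
    1  aehhh$cg  g
    2  cgaehhh$  $
    3  ehhh$cga  a
    4  gaehhh$c  c
    5  h$cgaehh  h
    6  hh$cgaeh  h
    7  hhh$cgae  e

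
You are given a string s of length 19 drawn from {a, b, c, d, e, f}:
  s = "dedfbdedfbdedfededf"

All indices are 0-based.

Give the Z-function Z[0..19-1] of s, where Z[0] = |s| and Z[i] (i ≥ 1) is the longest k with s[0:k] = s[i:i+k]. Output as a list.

[19, 0, 1, 0, 0, 9, 0, 1, 0, 0, 4, 0, 1, 0, 0, 4, 0, 1, 0]

Z[0]=19
i=1: fresh scan; Z[1]=0
i=2: fresh scan; Z[2]=1 extend→box=[2,3)
i=3: fresh scan; Z[3]=0
i=4: fresh scan; Z[4]=0
i=5: fresh scan; Z[5]=9 extend→box=[5,14)
i=6: min(r-i=8, Z[1]=0)=0; Z[6]=0
i=7: min(r-i=7, Z[2]=1)=1; Z[7]=1
i=8: min(r-i=6, Z[3]=0)=0; Z[8]=0
i=9: min(r-i=5, Z[4]=0)=0; Z[9]=0
i=10: min(r-i=4, Z[5]=9)=4; Z[10]=4
i=11: min(r-i=3, Z[6]=0)=0; Z[11]=0
i=12: min(r-i=2, Z[7]=1)=1; Z[12]=1
i=13: min(r-i=1, Z[8]=0)=0; Z[13]=0
i=14: fresh scan; Z[14]=0
i=15: fresh scan; Z[15]=4 extend→box=[15,19)
i=16: min(r-i=3, Z[1]=0)=0; Z[16]=0
i=17: min(r-i=2, Z[2]=1)=1; Z[17]=1
i=18: min(r-i=1, Z[3]=0)=0; Z[18]=0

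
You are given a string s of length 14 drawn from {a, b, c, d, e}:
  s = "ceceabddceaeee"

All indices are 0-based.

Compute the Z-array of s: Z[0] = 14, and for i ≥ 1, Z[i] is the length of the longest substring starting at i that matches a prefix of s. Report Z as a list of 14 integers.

[14, 0, 2, 0, 0, 0, 0, 0, 2, 0, 0, 0, 0, 0]

Z[0]=14
i=1: fresh scan; Z[1]=0
i=2: fresh scan; Z[2]=2 scan→box=[2,4)
i=3: min(r-i=1, Z[1]=0)=0; Z[3]=0
i=4: fresh scan; Z[4]=0
i=5: fresh scan; Z[5]=0
i=6: fresh scan; Z[6]=0
i=7: fresh scan; Z[7]=0
i=8: fresh scan; Z[8]=2 scan→box=[8,10)
i=9: min(r-i=1, Z[1]=0)=0; Z[9]=0
i=10: fresh scan; Z[10]=0
i=11: fresh scan; Z[11]=0
i=12: fresh scan; Z[12]=0
i=13: fresh scan; Z[13]=0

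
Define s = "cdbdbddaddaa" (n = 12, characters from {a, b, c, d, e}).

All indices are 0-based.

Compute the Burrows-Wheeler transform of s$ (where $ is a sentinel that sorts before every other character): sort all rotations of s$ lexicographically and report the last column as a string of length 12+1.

aadddd$ddcbab

rank  rotation       last
    0  $cdbdbddaddaa  a
    1  a$cdbdbddadda  a
    2  aa$cdbdbddadd  d
    3  addaa$cdbdbdd  d
    4  bdbddaddaa$cd  d
    5  bddaddaa$cdbd  d
    6  cdbdbddaddaa$  $
    7  daa$cdbdbddad  d
    8  daddaa$cdbdbd  d
    9  dbdbddaddaa$c  c
   10  dbddaddaa$cdb  b
   11  ddaa$cdbdbdda  a
   12  ddaddaa$cdbdb  b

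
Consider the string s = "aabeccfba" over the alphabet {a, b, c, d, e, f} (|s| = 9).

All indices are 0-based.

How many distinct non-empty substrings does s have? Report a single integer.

rank | idx | suffix
   0 |   8 | a
   1 |   0 | aabeccfba
   2 |   1 | abeccfba
   3 |   7 | ba
   4 |   2 | beccfba
   5 |   4 | ccfba
   6 |   5 | cfba
   7 |   3 | eccfba
   8 |   6 | fba

SA = [8, 0, 1, 7, 2, 4, 5, 3, 6]
[i] adj suffixes → lcp
  [1] 8/0 → 1 ('a')
  [2] 0/1 → 1 ('a')
  [3] 1/7 → 0 ('')
  [4] 7/2 → 1 ('b')
  [5] 2/4 → 0 ('')
  [6] 4/5 → 1 ('c')
  [7] 5/3 → 0 ('')
  [8] 3/6 → 0 ('')

n(n+1)/2 = 9·10/2 = 45
Σ LCP = 0 + 1 + 1 + 0 + 1 + 0 + 1 + 0 + 0 = 4
distinct = 45 − 4 = 41

41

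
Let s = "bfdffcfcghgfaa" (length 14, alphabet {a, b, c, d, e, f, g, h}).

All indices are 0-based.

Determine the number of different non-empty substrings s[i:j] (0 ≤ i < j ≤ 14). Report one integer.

97

rank→(start, suffix):
  0 → (13, 'a')
  1 → (12, 'aa')
  2 → (0, 'bfdffcfcghgfaa')
  3 → (5, 'cfcghgfaa')
  4 → (7, 'cghgfaa')
  5 → (2, 'dffcfcghgfaa')
  6 → (11, 'faa')
  7 → (4, 'fcfcghgfaa')
  8 → (6, 'fcghgfaa')
  9 → (1, 'fdffcfcghgfaa')
  10 → (3, 'ffcfcghgfaa')
  11 → (10, 'gfaa')
  12 → (8, 'ghgfaa')
  13 → (9, 'hgfaa')

SA = [13, 12, 0, 5, 7, 2, 11, 4, 6, 1, 3, 10, 8, 9]
[i] adj suffixes → lcp
  [1] 13/12 → 1 ('a')
  [2] 12/0 → 0 ('')
  [3] 0/5 → 0 ('')
  [4] 5/7 → 1 ('c')
  [5] 7/2 → 0 ('')
  [6] 2/11 → 0 ('')
  [7] 11/4 → 1 ('f')
  [8] 4/6 → 2 ('fc')
  [9] 6/1 → 1 ('f')
  [10] 1/3 → 1 ('f')
  [11] 3/10 → 0 ('')
  [12] 10/8 → 1 ('g')
  [13] 8/9 → 0 ('')

n(n+1)/2 = 14·15/2 = 105
Σ LCP = 0 + 1 + 0 + 0 + 1 + 0 + 0 + 1 + 2 + 1 + 1 + 0 + 1 + 0 = 8
distinct = 105 − 8 = 97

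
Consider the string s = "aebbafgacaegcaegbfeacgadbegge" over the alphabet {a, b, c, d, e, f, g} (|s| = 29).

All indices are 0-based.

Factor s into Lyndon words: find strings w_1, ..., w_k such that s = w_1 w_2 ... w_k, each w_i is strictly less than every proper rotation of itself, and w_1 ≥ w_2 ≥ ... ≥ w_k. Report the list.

emit factor 1: 'aebbafg' (i=0, period=7)
emit factor 2: 'acaegcaegbfeacgadbegge' (i=7, period=22)

["aebbafg", "acaegcaegbfeacgadbegge"]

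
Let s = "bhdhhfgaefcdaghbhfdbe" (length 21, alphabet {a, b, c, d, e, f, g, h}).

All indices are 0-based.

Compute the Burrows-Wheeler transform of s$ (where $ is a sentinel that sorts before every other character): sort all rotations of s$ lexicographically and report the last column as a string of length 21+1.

rank  rotation                last
    0  $bhdhhfgaefcdaghbhfdbe  e
    1  aefcdaghbhfdbe$bhdhhfg  g
    2  aghbhfdbe$bhdhhfgaefcd  d
    3  be$bhdhhfgaefcdaghbhfd  d
    4  bhdhhfgaefcdaghbhfdbe$  $
    5  bhfdbe$bhdhhfgaefcdagh  h
    6  cdaghbhfdbe$bhdhhfgaef  f
    7  daghbhfdbe$bhdhhfgaefc  c
    8  dbe$bhdhhfgaefcdaghbhf  f
    9  dhhfgaefcdaghbhfdbe$bh  h
   10  e$bhdhhfgaefcdaghbhfdb  b
   11  efcdaghbhfdbe$bhdhhfga  a
   12  fcdaghbhfdbe$bhdhhfgae  e
   13  fdbe$bhdhhfgaefcdaghbh  h
   14  fgaefcdaghbhfdbe$bhdhh  h
   15  gaefcdaghbhfdbe$bhdhhf  f
   16  ghbhfdbe$bhdhhfgaefcda  a
   17  hbhfdbe$bhdhhfgaefcdag  g
   18  hdhhfgaefcdaghbhfdbe$b  b
   19  hfdbe$bhdhhfgaefcdaghb  b
   20  hfgaefcdaghbhfdbe$bhdh  h
   21  hhfgaefcdaghbhfdbe$bhd  d

egdd$hfcfhbaehhfagbbhd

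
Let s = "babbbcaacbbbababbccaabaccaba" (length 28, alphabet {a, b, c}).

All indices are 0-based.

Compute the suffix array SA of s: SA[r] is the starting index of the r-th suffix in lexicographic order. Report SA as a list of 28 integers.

rank | idx | suffix
   0 |  27 | a
   1 |  19 | aabaccaba
   2 |   6 | aacbbbababbccaabaccaba
   3 |  25 | aba
   4 |  12 | ababbccaabaccaba
   5 |  20 | abaccaba
   6 |   1 | abbbcaacbbbababbccaabaccaba
   7 |  14 | abbccaabaccaba
   8 |   7 | acbbbababbccaabaccaba
   9 |  22 | accaba
  10 |  26 | ba
  11 |  11 | bababbccaabaccaba
  12 |   0 | babbbcaacbbbababbccaabaccaba
  13 |  13 | babbccaabaccaba
  14 |  21 | baccaba
  15 |  10 | bbababbccaabaccaba
  16 |   9 | bbbababbccaabaccaba
  17 |   2 | bbbcaacbbbababbccaabaccaba
  18 |   3 | bbcaacbbbababbccaabaccaba
  19 |  15 | bbccaabaccaba
  20 |   4 | bcaacbbbababbccaabaccaba
  21 |  16 | bccaabaccaba
  22 |  18 | caabaccaba
  23 |   5 | caacbbbababbccaabaccaba
  24 |  24 | caba
  25 |   8 | cbbbababbccaabaccaba
  26 |  17 | ccaabaccaba
  27 |  23 | ccaba

[27, 19, 6, 25, 12, 20, 1, 14, 7, 22, 26, 11, 0, 13, 21, 10, 9, 2, 3, 15, 4, 16, 18, 5, 24, 8, 17, 23]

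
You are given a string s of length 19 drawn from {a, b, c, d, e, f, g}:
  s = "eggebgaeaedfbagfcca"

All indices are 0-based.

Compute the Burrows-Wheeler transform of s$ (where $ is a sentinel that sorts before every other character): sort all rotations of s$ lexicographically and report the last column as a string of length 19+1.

acgebfecfeaga$dgbgae

rank  rotation              last
    0  $eggebgaeaedfbagfcca  a
    1  a$eggebgaeaedfbagfcc  c
    2  aeaedfbagfcca$eggebg  g
    3  aedfbagfcca$eggebgae  e
    4  agfcca$eggebgaeaedfb  b
    5  bagfcca$eggebgaeaedf  f
    6  bgaeaedfbagfcca$egge  e
    7  ca$eggebgaeaedfbagfc  c
    8  cca$eggebgaeaedfbagf  f
    9  dfbagfcca$eggebgaeae  e
   10  eaedfbagfcca$eggebga  a
   11  ebgaeaedfbagfcca$egg  g
   12  edfbagfcca$eggebgaea  a
   13  eggebgaeaedfbagfcca$  $
   14  fbagfcca$eggebgaeaed  d
   15  fcca$eggebgaeaedfbag  g
   16  gaeaedfbagfcca$eggeb  b
   17  gebgaeaedfbagfcca$eg  g
   18  gfcca$eggebgaeaedfba  a
   19  ggebgaeaedfbagfcca$e  e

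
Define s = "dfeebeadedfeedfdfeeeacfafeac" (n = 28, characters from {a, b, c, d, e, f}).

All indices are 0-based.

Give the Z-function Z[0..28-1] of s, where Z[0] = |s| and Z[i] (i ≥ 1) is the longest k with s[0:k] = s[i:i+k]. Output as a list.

Z[0]=28
i=1: i≥r, start 0; Z[1]=0
i=2: i≥r, start 0; Z[2]=0
i=3: i≥r, start 0; Z[3]=0
i=4: i≥r, start 0; Z[4]=0
i=5: i≥r, start 0; Z[5]=0
i=6: i≥r, start 0; Z[6]=0
i=7: i≥r, start 0; Z[7]=1 scan→box=[7,8)
i=8: i≥r, start 0; Z[8]=0
i=9: i≥r, start 0; Z[9]=4 scan→box=[9,13)
i=10: min(r-i=3, Z[1]=0)=0; Z[10]=0
i=11: min(r-i=2, Z[2]=0)=0; Z[11]=0
i=12: min(r-i=1, Z[3]=0)=0; Z[12]=0
i=13: i≥r, start 0; Z[13]=2 scan→box=[13,15)
i=14: min(r-i=1, Z[1]=0)=0; Z[14]=0
i=15: i≥r, start 0; Z[15]=4 scan→box=[15,19)
i=16: min(r-i=3, Z[1]=0)=0; Z[16]=0
i=17: min(r-i=2, Z[2]=0)=0; Z[17]=0
i=18: min(r-i=1, Z[3]=0)=0; Z[18]=0
i=19: i≥r, start 0; Z[19]=0
i=20: i≥r, start 0; Z[20]=0
i=21: i≥r, start 0; Z[21]=0
i=22: i≥r, start 0; Z[22]=0
i=23: i≥r, start 0; Z[23]=0
i=24: i≥r, start 0; Z[24]=0
i=25: i≥r, start 0; Z[25]=0
i=26: i≥r, start 0; Z[26]=0
i=27: i≥r, start 0; Z[27]=0

[28, 0, 0, 0, 0, 0, 0, 1, 0, 4, 0, 0, 0, 2, 0, 4, 0, 0, 0, 0, 0, 0, 0, 0, 0, 0, 0, 0]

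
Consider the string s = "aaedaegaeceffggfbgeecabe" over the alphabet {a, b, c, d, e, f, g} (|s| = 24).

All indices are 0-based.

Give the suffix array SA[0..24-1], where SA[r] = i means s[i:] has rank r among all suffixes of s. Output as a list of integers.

[0, 21, 7, 1, 4, 22, 16, 20, 9, 3, 23, 19, 8, 2, 18, 10, 5, 15, 11, 12, 6, 17, 14, 13]

rank→(start, suffix):
  0 → (0, 'aaedaegaeceffggfbgeecabe')
  1 → (21, 'abe')
  2 → (7, 'aeceffggfbgeecabe')
  3 → (1, 'aedaegaeceffggfbgeecabe')
  4 → (4, 'aegaeceffggfbgeecabe')
  5 → (22, 'be')
  6 → (16, 'bgeecabe')
  7 → (20, 'cabe')
  8 → (9, 'ceffggfbgeecabe')
  9 → (3, 'daegaeceffggfbgeecabe')
  10 → (23, 'e')
  11 → (19, 'ecabe')
  12 → (8, 'eceffggfbgeecabe')
  13 → (2, 'edaegaeceffggfbgeecabe')
  14 → (18, 'eecabe')
  15 → (10, 'effggfbgeecabe')
  16 → (5, 'egaeceffggfbgeecabe')
  17 → (15, 'fbgeecabe')
  18 → (11, 'ffggfbgeecabe')
  19 → (12, 'fggfbgeecabe')
  20 → (6, 'gaeceffggfbgeecabe')
  21 → (17, 'geecabe')
  22 → (14, 'gfbgeecabe')
  23 → (13, 'ggfbgeecabe')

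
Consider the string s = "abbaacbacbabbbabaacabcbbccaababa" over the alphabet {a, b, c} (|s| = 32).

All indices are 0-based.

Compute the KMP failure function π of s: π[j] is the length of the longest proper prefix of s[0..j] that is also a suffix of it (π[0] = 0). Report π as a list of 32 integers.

[0, 0, 0, 1, 1, 0, 0, 1, 0, 0, 1, 2, 3, 0, 1, 2, 1, 1, 0, 1, 2, 0, 0, 0, 0, 0, 1, 1, 2, 1, 2, 1]

π[0] = 0
j=1 s[j]='b': π[1]=0 (border '')
j=2 s[j]='b': π[2]=0 (border '')
j=3 s[j]='a': π[3]=1 (border 'a')
j=4 s[j]='a': k: 1→0; π[4]=1 (border 'a')
j=5 s[j]='c': k: 1→0; π[5]=0 (border '')
j=6 s[j]='b': π[6]=0 (border '')
j=7 s[j]='a': π[7]=1 (border 'a')
j=8 s[j]='c': k: 1→0; π[8]=0 (border '')
j=9 s[j]='b': π[9]=0 (border '')
j=10 s[j]='a': π[10]=1 (border 'a')
j=11 s[j]='b': π[11]=2 (border 'ab')
j=12 s[j]='b': π[12]=3 (border 'abb')
j=13 s[j]='b': k: 3→0; π[13]=0 (border '')
j=14 s[j]='a': π[14]=1 (border 'a')
j=15 s[j]='b': π[15]=2 (border 'ab')
j=16 s[j]='a': k: 2→0; π[16]=1 (border 'a')
j=17 s[j]='a': k: 1→0; π[17]=1 (border 'a')
j=18 s[j]='c': k: 1→0; π[18]=0 (border '')
j=19 s[j]='a': π[19]=1 (border 'a')
j=20 s[j]='b': π[20]=2 (border 'ab')
j=21 s[j]='c': k: 2→0; π[21]=0 (border '')
j=22 s[j]='b': π[22]=0 (border '')
j=23 s[j]='b': π[23]=0 (border '')
j=24 s[j]='c': π[24]=0 (border '')
j=25 s[j]='c': π[25]=0 (border '')
j=26 s[j]='a': π[26]=1 (border 'a')
j=27 s[j]='a': k: 1→0; π[27]=1 (border 'a')
j=28 s[j]='b': π[28]=2 (border 'ab')
j=29 s[j]='a': k: 2→0; π[29]=1 (border 'a')
j=30 s[j]='b': π[30]=2 (border 'ab')
j=31 s[j]='a': k: 2→0; π[31]=1 (border 'a')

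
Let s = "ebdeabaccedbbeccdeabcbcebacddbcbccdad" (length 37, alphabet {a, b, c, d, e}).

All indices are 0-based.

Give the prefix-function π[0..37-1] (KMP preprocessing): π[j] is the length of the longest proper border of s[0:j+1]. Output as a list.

π[0] = 0
j=1 s[j]='b': π[1]=0 (border '')
j=2 s[j]='d': π[2]=0 (border '')
j=3 s[j]='e': π[3]=1 (border 'e')
j=4 s[j]='a': k: 1→0; π[4]=0 (border '')
j=5 s[j]='b': π[5]=0 (border '')
j=6 s[j]='a': π[6]=0 (border '')
j=7 s[j]='c': π[7]=0 (border '')
j=8 s[j]='c': π[8]=0 (border '')
j=9 s[j]='e': π[9]=1 (border 'e')
j=10 s[j]='d': k: 1→0; π[10]=0 (border '')
j=11 s[j]='b': π[11]=0 (border '')
j=12 s[j]='b': π[12]=0 (border '')
j=13 s[j]='e': π[13]=1 (border 'e')
j=14 s[j]='c': k: 1→0; π[14]=0 (border '')
j=15 s[j]='c': π[15]=0 (border '')
j=16 s[j]='d': π[16]=0 (border '')
j=17 s[j]='e': π[17]=1 (border 'e')
j=18 s[j]='a': k: 1→0; π[18]=0 (border '')
j=19 s[j]='b': π[19]=0 (border '')
j=20 s[j]='c': π[20]=0 (border '')
j=21 s[j]='b': π[21]=0 (border '')
j=22 s[j]='c': π[22]=0 (border '')
j=23 s[j]='e': π[23]=1 (border 'e')
j=24 s[j]='b': π[24]=2 (border 'eb')
j=25 s[j]='a': k: 2→0; π[25]=0 (border '')
j=26 s[j]='c': π[26]=0 (border '')
j=27 s[j]='d': π[27]=0 (border '')
j=28 s[j]='d': π[28]=0 (border '')
j=29 s[j]='b': π[29]=0 (border '')
j=30 s[j]='c': π[30]=0 (border '')
j=31 s[j]='b': π[31]=0 (border '')
j=32 s[j]='c': π[32]=0 (border '')
j=33 s[j]='c': π[33]=0 (border '')
j=34 s[j]='d': π[34]=0 (border '')
j=35 s[j]='a': π[35]=0 (border '')
j=36 s[j]='d': π[36]=0 (border '')

[0, 0, 0, 1, 0, 0, 0, 0, 0, 1, 0, 0, 0, 1, 0, 0, 0, 1, 0, 0, 0, 0, 0, 1, 2, 0, 0, 0, 0, 0, 0, 0, 0, 0, 0, 0, 0]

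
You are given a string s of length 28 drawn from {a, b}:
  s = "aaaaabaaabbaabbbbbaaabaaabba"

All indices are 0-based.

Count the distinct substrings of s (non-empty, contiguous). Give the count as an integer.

rank | idx | suffix
   0 |  27 | a
   1 |   0 | aaaaabaaabbaabbbbbaaabaaabba
   2 |   1 | aaaabaaabbaabbbbbaaabaaabba
   3 |  18 | aaabaaabba
   4 |   2 | aaabaaabbaabbbbbaaabaaabba
   5 |  22 | aaabba
   6 |   6 | aaabbaabbbbbaaabaaabba
   7 |  19 | aabaaabba
   8 |   3 | aabaaabbaabbbbbaaabaaabba
   9 |  23 | aabba
  10 |   7 | aabbaabbbbbaaabaaabba
  11 |  11 | aabbbbbaaabaaabba
  12 |  20 | abaaabba
  13 |   4 | abaaabbaabbbbbaaabaaabba
  14 |  24 | abba
  15 |   8 | abbaabbbbbaaabaaabba
  16 |  12 | abbbbbaaabaaabba
  17 |  26 | ba
  18 |  17 | baaabaaabba
  19 |  21 | baaabba
  20 |   5 | baaabbaabbbbbaaabaaabba
  21 |  10 | baabbbbbaaabaaabba
  22 |  25 | bba
  23 |  16 | bbaaabaaabba
  24 |   9 | bbaabbbbbaaabaaabba
  25 |  15 | bbbaaabaaabba
  26 |  14 | bbbbaaabaaabba
  27 |  13 | bbbbbaaabaaabba

SA = [27, 0, 1, 18, 2, 22, 6, 19, 3, 23, 7, 11, 20, 4, 24, 8, 12, 26, 17, 21, 5, 10, 25, 16, 9, 15, 14, 13]
rank  pair      lcp
   1  s[27:],s[0:]  1  'a'
   2  s[0:],s[1:]  4  'aaaa'
   3  s[1:],s[18:]  3  'aaa'
   4  s[18:],s[2:]  10  'aaabaaabba'
   5  s[2:],s[22:]  4  'aaab'
   6  s[22:],s[6:]  6  'aaabba'
   7  s[6:],s[19:]  2  'aa'
   8  s[19:],s[3:]  9  'aabaaabba'
   9  s[3:],s[23:]  3  'aab'
  10  s[23:],s[7:]  5  'aabba'
  11  s[7:],s[11:]  4  'aabb'
  12  s[11:],s[20:]  1  'a'
  13  s[20:],s[4:]  8  'abaaabba'
  14  s[4:],s[24:]  2  'ab'
  15  s[24:],s[8:]  4  'abba'
  16  s[8:],s[12:]  3  'abb'
  17  s[12:],s[26:]  0  ''
  18  s[26:],s[17:]  2  'ba'
  19  s[17:],s[21:]  5  'baaab'
  20  s[21:],s[5:]  7  'baaabba'
  21  s[5:],s[10:]  3  'baa'
  22  s[10:],s[25:]  1  'b'
  23  s[25:],s[16:]  3  'bba'
  24  s[16:],s[9:]  4  'bbaa'
  25  s[9:],s[15:]  2  'bb'
  26  s[15:],s[14:]  3  'bbb'
  27  s[14:],s[13:]  4  'bbbb'

n(n+1)/2 = 28·29/2 = 406
Σ LCP = 0 + 1 + 4 + 3 + 10 + 4 + 6 + 2 + 9 + 3 + 5 + 4 + 1 + 8 + 2 + 4 + 3 + 0 + 2 + 5 + 7 + 3 + 1 + 3 + 4 + 2 + 3 + 4 = 103
distinct = 406 − 103 = 303

303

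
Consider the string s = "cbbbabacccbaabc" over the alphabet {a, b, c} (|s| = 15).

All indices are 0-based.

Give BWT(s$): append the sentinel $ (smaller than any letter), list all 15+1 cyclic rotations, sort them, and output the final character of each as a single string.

rank  rotation          last
    0  $cbbbabacccbaabc  c
    1  aabc$cbbbabacccb  b
    2  abacccbaabc$cbbb  b
    3  abc$cbbbabacccba  a
    4  acccbaabc$cbbbab  b
    5  baabc$cbbbabaccc  c
    6  babacccbaabc$cbb  b
    7  bacccbaabc$cbbba  a
    8  bbabacccbaabc$cb  b
    9  bbbabacccbaabc$c  c
   10  bc$cbbbabacccbaa  a
   11  c$cbbbabacccbaab  b
   12  cbaabc$cbbbabacc  c
   13  cbbbabacccbaabc$  $
   14  ccbaabc$cbbbabac  c
   15  cccbaabc$cbbbaba  a

cbbabcbabcabc$ca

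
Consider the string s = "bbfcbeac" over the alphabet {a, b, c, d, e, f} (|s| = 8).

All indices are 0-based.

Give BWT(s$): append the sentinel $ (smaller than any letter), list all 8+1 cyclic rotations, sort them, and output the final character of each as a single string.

rank  rotation   last
    0  $bbfcbeac  c
    1  ac$bbfcbe  e
    2  bbfcbeac$  $
    3  beac$bbfc  c
    4  bfcbeac$b  b
    5  c$bbfcbea  a
    6  cbeac$bbf  f
    7  eac$bbfcb  b
    8  fcbeac$bb  b

ce$cbafbb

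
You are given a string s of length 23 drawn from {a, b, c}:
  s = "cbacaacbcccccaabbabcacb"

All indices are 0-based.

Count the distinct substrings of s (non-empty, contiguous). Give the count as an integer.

rank→(start, suffix):
  0 → (13, 'aabbabcacb')
  1 → (4, 'aacbcccccaabbabcacb')
  2 → (14, 'abbabcacb')
  3 → (17, 'abcacb')
  4 → (2, 'acaacbcccccaabbabcacb')
  5 → (20, 'acb')
  6 → (5, 'acbcccccaabbabcacb')
  7 → (22, 'b')
  8 → (16, 'babcacb')
  9 → (1, 'bacaacbcccccaabbabcacb')
  10 → (15, 'bbabcacb')
  11 → (18, 'bcacb')
  12 → (7, 'bcccccaabbabcacb')
  13 → (12, 'caabbabcacb')
  14 → (3, 'caacbcccccaabbabcacb')
  15 → (19, 'cacb')
  16 → (21, 'cb')
  17 → (0, 'cbacaacbcccccaabbabcacb')
  18 → (6, 'cbcccccaabbabcacb')
  19 → (11, 'ccaabbabcacb')
  20 → (10, 'cccaabbabcacb')
  21 → (9, 'ccccaabbabcacb')
  22 → (8, 'cccccaabbabcacb')

SA = [13, 4, 14, 17, 2, 20, 5, 22, 16, 1, 15, 18, 7, 12, 3, 19, 21, 0, 6, 11, 10, 9, 8]
i: (SA[i-1],SA[i]) lcp shared
  1: (13,4) 2 'aa'
  2: (4,14) 1 'a'
  3: (14,17) 2 'ab'
  4: (17,2) 1 'a'
  5: (2,20) 2 'ac'
  6: (20,5) 3 'acb'
  7: (5,22) 0 ''
  8: (22,16) 1 'b'
  9: (16,1) 2 'ba'
  10: (1,15) 1 'b'
  11: (15,18) 1 'b'
  12: (18,7) 2 'bc'
  13: (7,12) 0 ''
  14: (12,3) 3 'caa'
  15: (3,19) 2 'ca'
  16: (19,21) 1 'c'
  17: (21,0) 2 'cb'
  18: (0,6) 2 'cb'
  19: (6,11) 1 'c'
  20: (11,10) 2 'cc'
  21: (10,9) 3 'ccc'
  22: (9,8) 4 'cccc'

n(n+1)/2 = 23·24/2 = 276
Σ LCP = 0 + 2 + 1 + 2 + 1 + 2 + 3 + 0 + 1 + 2 + 1 + 1 + 2 + 0 + 3 + 2 + 1 + 2 + 2 + 1 + 2 + 3 + 4 = 38
distinct = 276 − 38 = 238

238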